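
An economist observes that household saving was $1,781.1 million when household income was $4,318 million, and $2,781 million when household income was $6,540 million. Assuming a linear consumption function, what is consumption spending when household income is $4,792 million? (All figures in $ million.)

MPS = ΔS/ΔY = (2781 − 1781.1)/(6540 − 4318) = 999.9/2222 = 0.45
MPC = 1 − MPS = 0.55
Autonomous saving = 1781.1 − 0.45(4318) = -162, so a = 162
C = 162 + 0.55(4792) = 162 + 2635.6 = 2797.6

C = 2797.6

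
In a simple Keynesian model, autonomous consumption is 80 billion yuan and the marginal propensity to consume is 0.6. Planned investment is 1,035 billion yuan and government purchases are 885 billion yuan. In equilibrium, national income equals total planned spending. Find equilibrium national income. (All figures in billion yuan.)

Y = C + I + G = 80 + 0.6Y + 1035 + 885
Y − 0.6Y = 2000
0.4Y = 2000, so Y = 2000/0.4 = 5000

Y = 5000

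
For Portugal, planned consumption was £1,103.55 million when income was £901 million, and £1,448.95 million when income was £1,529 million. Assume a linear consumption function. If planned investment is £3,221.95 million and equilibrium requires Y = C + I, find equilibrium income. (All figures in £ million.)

MPC = (1448.95 − 1103.55)/(1529 − 901) = 345.4/628 = 0.55
a = 1103.55 − 0.55(901) = 608
Equilibrium: Y = 608 + 0.55Y + 3221.95
0.45Y = 3829.95, so Y = 3829.95/0.45 = 8511

Y = 8511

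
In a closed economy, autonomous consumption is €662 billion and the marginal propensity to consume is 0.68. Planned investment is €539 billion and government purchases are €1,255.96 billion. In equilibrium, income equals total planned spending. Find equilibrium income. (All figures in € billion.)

Y = 7678

Y = C + I + G = 662 + 0.68Y + 539 + 1255.96
Y − 0.68Y = 2456.96
0.32Y = 2456.96, so Y = 2456.96/0.32 = 7678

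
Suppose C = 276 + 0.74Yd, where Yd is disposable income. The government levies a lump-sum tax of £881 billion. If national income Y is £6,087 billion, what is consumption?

Yd = Y − T = 6087 − 881 = 5206
C = 276 + 0.74(5206) = 276 + 3852.44 = 4128.44

C = 4128.44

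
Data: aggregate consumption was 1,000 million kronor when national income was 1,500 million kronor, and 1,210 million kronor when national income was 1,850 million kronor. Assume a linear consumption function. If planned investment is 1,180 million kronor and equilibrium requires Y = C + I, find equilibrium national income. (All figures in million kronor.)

Y = 3200

MPC = (1210 − 1000)/(1850 − 1500) = 210/350 = 0.6
a = 1000 − 0.6(1500) = 100
Equilibrium: Y = 100 + 0.6Y + 1180
0.4Y = 1280, so Y = 1280/0.4 = 3200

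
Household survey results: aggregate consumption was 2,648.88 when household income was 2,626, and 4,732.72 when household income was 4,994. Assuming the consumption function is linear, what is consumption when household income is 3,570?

MPC = (4732.72 − 2648.88)/(4994 − 2626) = 2083.84/2368 = 0.88
a = 2648.88 − 0.88(2626) = 2648.88 − 2310.88 = 338
C = 338 + 0.88(3570) = 338 + 3141.6 = 3479.6

C = 3479.6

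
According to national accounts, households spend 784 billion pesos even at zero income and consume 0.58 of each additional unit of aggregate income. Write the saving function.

S = Y − C = Y − (784 + 0.58Y) = -784 + (1 − 0.58)Y

S = -784 + 0.42Y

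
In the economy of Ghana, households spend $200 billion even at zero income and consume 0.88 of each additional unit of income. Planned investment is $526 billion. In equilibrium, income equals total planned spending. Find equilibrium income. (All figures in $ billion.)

Y = C + I = 200 + 0.88Y + 526
Y − 0.88Y = 726
0.12Y = 726, so Y = 726/0.12 = 6050

Y = 6050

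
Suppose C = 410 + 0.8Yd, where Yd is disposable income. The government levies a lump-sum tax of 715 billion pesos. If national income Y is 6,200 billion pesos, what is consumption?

C = 4798

Yd = Y − T = 6200 − 715 = 5485
C = 410 + 0.8(5485) = 410 + 4388 = 4798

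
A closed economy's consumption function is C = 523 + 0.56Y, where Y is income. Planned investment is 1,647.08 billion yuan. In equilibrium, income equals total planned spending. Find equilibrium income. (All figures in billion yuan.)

Y = 4932

Y = C + I = 523 + 0.56Y + 1647.08
Y − 0.56Y = 2170.08
0.44Y = 2170.08, so Y = 2170.08/0.44 = 4932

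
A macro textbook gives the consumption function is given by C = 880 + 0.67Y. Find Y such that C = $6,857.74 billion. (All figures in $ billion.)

Y = 8922

880 + 0.67Y = 6857.74
0.67Y = 5977.74, so Y = 5977.74/0.67 = 8922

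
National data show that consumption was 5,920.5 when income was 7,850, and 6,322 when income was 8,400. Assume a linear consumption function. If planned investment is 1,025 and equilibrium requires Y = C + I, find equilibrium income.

MPC = (6322 − 5920.5)/(8400 − 7850) = 401.5/550 = 0.73
a = 5920.5 − 0.73(7850) = 190
Equilibrium: Y = 190 + 0.73Y + 1025
0.27Y = 1215, so Y = 1215/0.27 = 4500

Y = 4500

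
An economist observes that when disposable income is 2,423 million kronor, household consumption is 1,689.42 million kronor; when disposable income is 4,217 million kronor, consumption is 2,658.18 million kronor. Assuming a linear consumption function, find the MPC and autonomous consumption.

MPC = ΔC/ΔY = (2658.18 − 1689.42)/(4217 − 2423) = 968.76/1794 = 0.54
a = C − MPC·Y = 1689.42 − 0.54(2423) = 1689.42 − 1308.42 = 381

MPC = 0.54; a = 381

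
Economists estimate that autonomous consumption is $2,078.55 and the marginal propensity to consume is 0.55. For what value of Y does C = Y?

At break-even, C = Y: 2078.55 + 0.55Y = Y
0.45Y = 2078.55, so Y = 2078.55/0.45 = 4619

Y = 4619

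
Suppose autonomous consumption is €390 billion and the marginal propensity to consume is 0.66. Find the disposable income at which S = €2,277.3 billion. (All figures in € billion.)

S = Y − C = -390 + 0.34Y
-390 + 0.34Y = 2277.3, so 0.34Y = 2667.3 and Y = 7845

Y = 7845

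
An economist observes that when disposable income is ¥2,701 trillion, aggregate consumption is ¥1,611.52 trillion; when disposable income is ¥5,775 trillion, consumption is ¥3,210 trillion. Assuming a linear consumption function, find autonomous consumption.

MPC = ΔC/ΔY = (3210 − 1611.52)/(5775 − 2701) = 1598.48/3074 = 0.52
a = C − MPC·Y = 1611.52 − 0.52(2701) = 1611.52 − 1404.52 = 207

a = 207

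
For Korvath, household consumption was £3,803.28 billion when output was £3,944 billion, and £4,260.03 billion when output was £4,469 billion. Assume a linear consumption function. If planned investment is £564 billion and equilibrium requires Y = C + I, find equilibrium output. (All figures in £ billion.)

Y = 7200

MPC = (4260.03 − 3803.28)/(4469 − 3944) = 456.75/525 = 0.87
a = 3803.28 − 0.87(3944) = 372
Equilibrium: Y = 372 + 0.87Y + 564
0.13Y = 936, so Y = 936/0.13 = 7200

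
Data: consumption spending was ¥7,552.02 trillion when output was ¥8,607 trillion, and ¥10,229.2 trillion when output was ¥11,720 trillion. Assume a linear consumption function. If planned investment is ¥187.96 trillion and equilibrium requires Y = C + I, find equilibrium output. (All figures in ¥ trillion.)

Y = 2414

MPC = (10229.2 − 7552.02)/(11720 − 8607) = 2677.18/3113 = 0.86
a = 7552.02 − 0.86(8607) = 150
Equilibrium: Y = 150 + 0.86Y + 187.96
0.14Y = 337.96, so Y = 337.96/0.14 = 2414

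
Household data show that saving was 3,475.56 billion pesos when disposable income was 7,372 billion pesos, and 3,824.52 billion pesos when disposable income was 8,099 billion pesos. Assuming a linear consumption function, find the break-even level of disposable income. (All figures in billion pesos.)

Y = 131.25

MPS = ΔS/ΔY = (3824.52 − 3475.56)/(8099 − 7372) = 348.96/727 = 0.48
MPC = 1 − MPS = 0.52
From S(7372) = 3475.56: −a + 0.48(7372) = 3475.56, so a = 3538.56 − 3475.56 = 63
Break-even (S = 0): Y = a/MPS = 63/0.48 = 131.25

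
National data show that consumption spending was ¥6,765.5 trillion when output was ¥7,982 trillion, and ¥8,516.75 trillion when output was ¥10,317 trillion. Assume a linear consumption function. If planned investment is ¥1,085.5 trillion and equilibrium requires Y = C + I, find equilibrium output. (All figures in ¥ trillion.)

Y = 7458

MPC = (8516.75 − 6765.5)/(10317 − 7982) = 1751.25/2335 = 0.75
a = 6765.5 − 0.75(7982) = 779
Equilibrium: Y = 779 + 0.75Y + 1085.5
0.25Y = 1864.5, so Y = 1864.5/0.25 = 7458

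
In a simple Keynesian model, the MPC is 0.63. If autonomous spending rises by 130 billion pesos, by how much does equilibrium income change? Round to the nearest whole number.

ΔY ≈ 351

The multiplier is 1/(1 − MPC) = 1/0.37.
ΔY = 130/0.37 = 351.35 ≈ 351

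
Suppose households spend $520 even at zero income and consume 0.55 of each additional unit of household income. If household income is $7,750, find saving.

S = 2967.5

C = 520 + 0.55(7750) = 520 + 4262.5 = 4782.5
S = Y − C = 7750 − 4782.5 = 2967.5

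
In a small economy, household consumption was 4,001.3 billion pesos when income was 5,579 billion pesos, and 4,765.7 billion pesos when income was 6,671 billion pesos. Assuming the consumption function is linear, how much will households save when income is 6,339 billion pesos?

MPC = (4765.7 − 4001.3)/(6671 − 5579) = 764.4/1092 = 0.7
a = 4001.3 − 0.7(5579) = 4001.3 − 3905.3 = 96
C = 96 + 0.7(6339) = 4533.3
S = 6339 − 4533.3 = 1805.7

S = 1805.7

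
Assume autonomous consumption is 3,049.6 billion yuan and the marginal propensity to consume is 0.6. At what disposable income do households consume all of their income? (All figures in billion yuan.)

Y = 7624

At break-even, C = Y: 3049.6 + 0.6Y = Y
0.4Y = 3049.6, so Y = 3049.6/0.4 = 7624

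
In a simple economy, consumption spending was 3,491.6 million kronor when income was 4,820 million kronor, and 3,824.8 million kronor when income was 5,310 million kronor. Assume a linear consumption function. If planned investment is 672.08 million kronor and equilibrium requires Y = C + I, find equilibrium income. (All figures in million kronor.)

Y = 2769

MPC = (3824.8 − 3491.6)/(5310 − 4820) = 333.2/490 = 0.68
a = 3491.6 − 0.68(4820) = 214
Equilibrium: Y = 214 + 0.68Y + 672.08
0.32Y = 886.08, so Y = 886.08/0.32 = 2769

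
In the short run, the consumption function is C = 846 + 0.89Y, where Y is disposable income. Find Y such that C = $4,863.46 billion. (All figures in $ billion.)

Y = 4514

846 + 0.89Y = 4863.46
0.89Y = 4017.46, so Y = 4017.46/0.89 = 4514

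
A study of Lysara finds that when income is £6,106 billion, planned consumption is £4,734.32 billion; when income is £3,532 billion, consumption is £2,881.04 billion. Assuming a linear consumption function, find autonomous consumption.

a = 338

MPC = ΔC/ΔY = (4734.32 − 2881.04)/(6106 − 3532) = 1853.28/2574 = 0.72
a = C − MPC·Y = 2881.04 − 0.72(3532) = 2881.04 − 2543.04 = 338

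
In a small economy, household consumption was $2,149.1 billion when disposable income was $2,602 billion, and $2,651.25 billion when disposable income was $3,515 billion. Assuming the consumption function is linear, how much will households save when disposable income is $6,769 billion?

MPC = (2651.25 − 2149.1)/(3515 − 2602) = 502.15/913 = 0.55
a = 2149.1 − 0.55(2602) = 2149.1 − 1431.1 = 718
C = 718 + 0.55(6769) = 4440.95
S = 6769 − 4440.95 = 2328.05

S = 2328.05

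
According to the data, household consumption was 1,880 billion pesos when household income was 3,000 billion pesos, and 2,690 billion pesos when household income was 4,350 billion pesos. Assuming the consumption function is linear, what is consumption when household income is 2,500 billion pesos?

MPC = (2690 − 1880)/(4350 − 3000) = 810/1350 = 0.6
a = 1880 − 0.6(3000) = 1880 − 1800 = 80
C = 80 + 0.6(2500) = 80 + 1500 = 1580

C = 1580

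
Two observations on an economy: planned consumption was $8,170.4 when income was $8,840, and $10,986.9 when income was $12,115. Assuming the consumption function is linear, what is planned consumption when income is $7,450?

MPC = (10986.9 − 8170.4)/(12115 − 8840) = 2816.5/3275 = 0.86
a = 8170.4 − 0.86(8840) = 8170.4 − 7602.4 = 568
C = 568 + 0.86(7450) = 568 + 6407 = 6975

C = 6975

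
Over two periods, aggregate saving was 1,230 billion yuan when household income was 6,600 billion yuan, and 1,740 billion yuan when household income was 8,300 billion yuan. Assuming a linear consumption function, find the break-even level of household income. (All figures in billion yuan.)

MPS = ΔS/ΔY = (1740 − 1230)/(8300 − 6600) = 510/1700 = 0.3
MPC = 1 − MPS = 0.7
From S(6600) = 1230: −a + 0.3(6600) = 1230, so a = 1980 − 1230 = 750
Break-even (S = 0): Y = a/MPS = 750/0.3 = 2500

Y = 2500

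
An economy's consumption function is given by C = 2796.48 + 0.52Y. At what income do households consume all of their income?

At break-even, C = Y: 2796.48 + 0.52Y = Y
0.48Y = 2796.48, so Y = 2796.48/0.48 = 5826

Y = 5826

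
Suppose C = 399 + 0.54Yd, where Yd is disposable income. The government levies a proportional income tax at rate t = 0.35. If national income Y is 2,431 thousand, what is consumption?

C = 1252.281

Yd = (1 − 0.35)(2431) = 0.65(2431) = 1580.15
C = 399 + 0.54(1580.15) = 399 + 853.281 = 1252.281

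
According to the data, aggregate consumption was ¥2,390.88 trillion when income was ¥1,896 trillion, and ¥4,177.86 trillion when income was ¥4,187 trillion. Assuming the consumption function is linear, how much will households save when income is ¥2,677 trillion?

S = -323.06

MPC = (4177.86 − 2390.88)/(4187 − 1896) = 1786.98/2291 = 0.78
a = 2390.88 − 0.78(1896) = 2390.88 − 1478.88 = 912
C = 912 + 0.78(2677) = 3000.06
S = 2677 − 3000.06 = -323.06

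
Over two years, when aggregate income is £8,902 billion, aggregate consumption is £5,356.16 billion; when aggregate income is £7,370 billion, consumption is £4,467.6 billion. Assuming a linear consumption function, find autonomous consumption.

a = 193

MPC = ΔC/ΔY = (5356.16 − 4467.6)/(8902 − 7370) = 888.56/1532 = 0.58
a = C − MPC·Y = 4467.6 − 0.58(7370) = 4467.6 − 4274.6 = 193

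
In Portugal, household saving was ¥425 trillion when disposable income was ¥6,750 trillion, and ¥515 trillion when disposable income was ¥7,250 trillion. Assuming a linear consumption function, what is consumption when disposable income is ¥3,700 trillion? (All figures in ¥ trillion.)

MPS = ΔS/ΔY = (515 − 425)/(7250 − 6750) = 90/500 = 0.18
MPC = 1 − MPS = 0.82
Autonomous saving = 425 − 0.18(6750) = -790, so a = 790
C = 790 + 0.82(3700) = 790 + 3034 = 3824

C = 3824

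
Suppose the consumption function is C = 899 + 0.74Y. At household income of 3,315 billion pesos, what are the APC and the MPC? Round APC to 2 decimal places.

APC = 1.01; MPC = 0.74

MPC = 0.74 (the slope of the consumption function)
C = 899 + 0.74(3315) = 3352.1, so APC = 3352.1/3315 = 1.01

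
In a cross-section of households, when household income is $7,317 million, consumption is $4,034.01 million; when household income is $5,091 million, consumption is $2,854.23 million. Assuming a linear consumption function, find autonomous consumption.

MPC = ΔC/ΔY = (4034.01 − 2854.23)/(7317 − 5091) = 1179.78/2226 = 0.53
a = C − MPC·Y = 2854.23 − 0.53(5091) = 2854.23 − 2698.23 = 156

a = 156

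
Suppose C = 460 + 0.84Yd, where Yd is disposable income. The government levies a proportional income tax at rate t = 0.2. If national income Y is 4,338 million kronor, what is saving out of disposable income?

S = 95.264

Yd = (1 − 0.2)(4338) = 0.8(4338) = 3470.4
C = 460 + 0.84(3470.4) = 460 + 2915.136 = 3375.136
S = Yd − C = 3470.4 − 3375.136 = 95.264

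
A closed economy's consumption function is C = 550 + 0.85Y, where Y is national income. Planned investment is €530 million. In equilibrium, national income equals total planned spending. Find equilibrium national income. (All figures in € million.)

Y = 7200

Y = C + I = 550 + 0.85Y + 530
Y − 0.85Y = 1080
0.15Y = 1080, so Y = 1080/0.15 = 7200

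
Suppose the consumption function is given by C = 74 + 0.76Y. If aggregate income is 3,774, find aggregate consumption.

C = 74 + 0.76(3774) = 74 + 2868.24 = 2942.24

C = 2942.24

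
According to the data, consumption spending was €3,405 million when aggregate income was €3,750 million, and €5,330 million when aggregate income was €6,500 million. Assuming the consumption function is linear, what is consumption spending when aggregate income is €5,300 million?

MPC = (5330 − 3405)/(6500 − 3750) = 1925/2750 = 0.7
a = 3405 − 0.7(3750) = 3405 − 2625 = 780
C = 780 + 0.7(5300) = 780 + 3710 = 4490

C = 4490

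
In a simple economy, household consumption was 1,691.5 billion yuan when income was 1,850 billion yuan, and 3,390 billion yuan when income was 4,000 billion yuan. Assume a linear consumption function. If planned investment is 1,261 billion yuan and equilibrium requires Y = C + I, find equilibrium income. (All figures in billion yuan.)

MPC = (3390 − 1691.5)/(4000 − 1850) = 1698.5/2150 = 0.79
a = 1691.5 − 0.79(1850) = 230
Equilibrium: Y = 230 + 0.79Y + 1261
0.21Y = 1491, so Y = 1491/0.21 = 7100

Y = 7100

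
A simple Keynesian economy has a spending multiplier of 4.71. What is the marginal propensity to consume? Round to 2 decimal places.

MPC = 0.79

k = 1/(1 − MPC), so 1 − MPC = 1/k = 1/4.71 = 0.2123
MPC = 1 − 0.2123 = 0.79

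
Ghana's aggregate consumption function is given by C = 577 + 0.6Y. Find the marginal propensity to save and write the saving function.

MPS = 0.4; S = -577 + 0.4Y

MPS = 1 − MPC = 1 − 0.6 = 0.4
S = Y − C = -577 + 0.4Y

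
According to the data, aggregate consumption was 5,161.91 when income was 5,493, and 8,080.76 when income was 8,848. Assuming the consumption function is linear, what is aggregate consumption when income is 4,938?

MPC = (8080.76 − 5161.91)/(8848 − 5493) = 2918.85/3355 = 0.87
a = 5161.91 − 0.87(5493) = 5161.91 − 4778.91 = 383
C = 383 + 0.87(4938) = 383 + 4296.06 = 4679.06

C = 4679.06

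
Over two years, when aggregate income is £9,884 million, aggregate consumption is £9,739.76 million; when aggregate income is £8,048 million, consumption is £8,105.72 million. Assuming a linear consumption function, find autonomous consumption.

a = 943

MPC = ΔC/ΔY = (9739.76 − 8105.72)/(9884 − 8048) = 1634.04/1836 = 0.89
a = C − MPC·Y = 8105.72 − 0.89(8048) = 8105.72 − 7162.72 = 943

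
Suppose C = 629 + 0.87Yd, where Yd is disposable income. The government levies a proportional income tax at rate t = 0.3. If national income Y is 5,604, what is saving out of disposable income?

S = -119.036

Yd = (1 − 0.3)(5604) = 0.7(5604) = 3922.8
C = 629 + 0.87(3922.8) = 629 + 3412.836 = 4041.836
S = Yd − C = 3922.8 − 4041.836 = -119.036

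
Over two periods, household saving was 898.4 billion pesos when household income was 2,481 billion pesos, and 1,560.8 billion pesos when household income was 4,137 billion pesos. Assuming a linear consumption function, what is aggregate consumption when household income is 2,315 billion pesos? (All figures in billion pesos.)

MPS = ΔS/ΔY = (1560.8 − 898.4)/(4137 − 2481) = 662.4/1656 = 0.4
MPC = 1 − MPS = 0.6
Autonomous saving = 898.4 − 0.4(2481) = -94, so a = 94
C = 94 + 0.6(2315) = 94 + 1389 = 1483

C = 1483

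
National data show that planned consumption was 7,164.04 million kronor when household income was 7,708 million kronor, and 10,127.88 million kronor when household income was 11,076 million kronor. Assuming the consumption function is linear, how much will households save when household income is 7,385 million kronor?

MPC = (10127.88 − 7164.04)/(11076 − 7708) = 2963.84/3368 = 0.88
a = 7164.04 − 0.88(7708) = 7164.04 − 6783.04 = 381
C = 381 + 0.88(7385) = 6879.8
S = 7385 − 6879.8 = 505.2

S = 505.2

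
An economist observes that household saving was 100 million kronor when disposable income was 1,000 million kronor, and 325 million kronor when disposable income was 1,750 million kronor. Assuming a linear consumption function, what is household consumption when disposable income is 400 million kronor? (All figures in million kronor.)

MPS = ΔS/ΔY = (325 − 100)/(1750 − 1000) = 225/750 = 0.3
MPC = 1 − MPS = 0.7
Autonomous saving = 100 − 0.3(1000) = -200, so a = 200
C = 200 + 0.7(400) = 200 + 280 = 480

C = 480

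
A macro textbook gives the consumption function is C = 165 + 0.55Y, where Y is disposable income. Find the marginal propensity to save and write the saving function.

MPS = 1 − MPC = 1 − 0.55 = 0.45
S = Y − C = -165 + 0.45Y

MPS = 0.45; S = -165 + 0.45Y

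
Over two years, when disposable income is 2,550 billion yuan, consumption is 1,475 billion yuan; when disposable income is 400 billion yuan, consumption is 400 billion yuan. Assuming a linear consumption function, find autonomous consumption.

a = 200

MPC = ΔC/ΔY = (1475 − 400)/(2550 − 400) = 1075/2150 = 0.5
a = C − MPC·Y = 400 − 0.5(400) = 400 − 200 = 200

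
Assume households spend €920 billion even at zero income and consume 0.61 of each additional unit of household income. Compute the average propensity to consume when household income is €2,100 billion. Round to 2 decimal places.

C = 920 + 0.61(2100) = 2201
APC = C/Y = 2201/2100 = 1.05

APC = 1.05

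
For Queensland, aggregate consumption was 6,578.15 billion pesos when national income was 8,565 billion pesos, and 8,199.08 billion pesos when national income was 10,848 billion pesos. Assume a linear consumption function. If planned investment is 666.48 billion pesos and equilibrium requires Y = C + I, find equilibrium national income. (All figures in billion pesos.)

MPC = (8199.08 − 6578.15)/(10848 − 8565) = 1620.93/2283 = 0.71
a = 6578.15 − 0.71(8565) = 497
Equilibrium: Y = 497 + 0.71Y + 666.48
0.29Y = 1163.48, so Y = 1163.48/0.29 = 4012

Y = 4012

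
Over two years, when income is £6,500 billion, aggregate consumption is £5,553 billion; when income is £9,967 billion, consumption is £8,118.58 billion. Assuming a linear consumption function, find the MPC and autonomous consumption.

MPC = 0.74; a = 743

MPC = ΔC/ΔY = (8118.58 − 5553)/(9967 − 6500) = 2565.58/3467 = 0.74
a = C − MPC·Y = 5553 − 0.74(6500) = 5553 − 4810 = 743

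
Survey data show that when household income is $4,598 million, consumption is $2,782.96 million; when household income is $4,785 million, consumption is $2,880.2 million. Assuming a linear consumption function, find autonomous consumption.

a = 392

MPC = ΔC/ΔY = (2880.2 − 2782.96)/(4785 − 4598) = 97.24/187 = 0.52
a = C − MPC·Y = 2782.96 − 0.52(4598) = 2782.96 − 2390.96 = 392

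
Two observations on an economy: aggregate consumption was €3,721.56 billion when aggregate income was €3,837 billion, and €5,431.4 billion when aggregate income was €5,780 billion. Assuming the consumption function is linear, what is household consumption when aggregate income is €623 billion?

C = 893.24

MPC = (5431.4 − 3721.56)/(5780 − 3837) = 1709.84/1943 = 0.88
a = 3721.56 − 0.88(3837) = 3721.56 − 3376.56 = 345
C = 345 + 0.88(623) = 345 + 548.24 = 893.24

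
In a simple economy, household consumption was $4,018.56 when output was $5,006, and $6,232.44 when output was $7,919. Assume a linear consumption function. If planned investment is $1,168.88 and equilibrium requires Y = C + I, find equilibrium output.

MPC = (6232.44 − 4018.56)/(7919 − 5006) = 2213.88/2913 = 0.76
a = 4018.56 − 0.76(5006) = 214
Equilibrium: Y = 214 + 0.76Y + 1168.88
0.24Y = 1382.88, so Y = 1382.88/0.24 = 5762

Y = 5762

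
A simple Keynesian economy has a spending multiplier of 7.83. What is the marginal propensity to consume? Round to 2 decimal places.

MPC = 0.87

k = 1/(1 − MPC), so 1 − MPC = 1/k = 1/7.83 = 0.1277
MPC = 1 − 0.1277 = 0.87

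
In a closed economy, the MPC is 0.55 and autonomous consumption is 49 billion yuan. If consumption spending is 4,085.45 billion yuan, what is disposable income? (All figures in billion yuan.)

49 + 0.55Y = 4085.45
0.55Y = 4036.45, so Y = 4036.45/0.55 = 7339

Y = 7339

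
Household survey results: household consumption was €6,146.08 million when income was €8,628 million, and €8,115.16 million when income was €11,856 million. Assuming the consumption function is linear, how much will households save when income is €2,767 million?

MPC = (8115.16 − 6146.08)/(11856 − 8628) = 1969.08/3228 = 0.61
a = 6146.08 − 0.61(8628) = 6146.08 − 5263.08 = 883
C = 883 + 0.61(2767) = 2570.87
S = 2767 − 2570.87 = 196.13

S = 196.13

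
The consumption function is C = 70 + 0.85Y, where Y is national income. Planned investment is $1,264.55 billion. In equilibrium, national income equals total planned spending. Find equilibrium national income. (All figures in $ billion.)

Y = 8897

Y = C + I = 70 + 0.85Y + 1264.55
Y − 0.85Y = 1334.55
0.15Y = 1334.55, so Y = 1334.55/0.15 = 8897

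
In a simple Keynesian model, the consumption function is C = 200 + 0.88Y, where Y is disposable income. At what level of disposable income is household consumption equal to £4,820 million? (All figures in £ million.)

Y = 5250

200 + 0.88Y = 4820
0.88Y = 4620, so Y = 4620/0.88 = 5250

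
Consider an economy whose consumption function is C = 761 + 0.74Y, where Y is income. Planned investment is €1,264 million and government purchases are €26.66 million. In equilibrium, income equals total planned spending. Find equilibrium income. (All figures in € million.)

Y = 7891

Y = C + I + G = 761 + 0.74Y + 1264 + 26.66
Y − 0.74Y = 2051.66
0.26Y = 2051.66, so Y = 2051.66/0.26 = 7891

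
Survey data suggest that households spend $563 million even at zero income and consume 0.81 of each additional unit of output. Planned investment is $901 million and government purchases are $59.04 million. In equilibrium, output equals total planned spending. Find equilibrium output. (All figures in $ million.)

Y = 8016

Y = C + I + G = 563 + 0.81Y + 901 + 59.04
Y − 0.81Y = 1523.04
0.19Y = 1523.04, so Y = 1523.04/0.19 = 8016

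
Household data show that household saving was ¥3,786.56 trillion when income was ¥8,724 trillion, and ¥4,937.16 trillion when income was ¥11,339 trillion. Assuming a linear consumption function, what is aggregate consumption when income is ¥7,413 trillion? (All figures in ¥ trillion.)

C = 4203.28

MPS = ΔS/ΔY = (4937.16 − 3786.56)/(11339 − 8724) = 1150.6/2615 = 0.44
MPC = 1 − MPS = 0.56
Autonomous saving = 3786.56 − 0.44(8724) = -52, so a = 52
C = 52 + 0.56(7413) = 52 + 4151.28 = 4203.28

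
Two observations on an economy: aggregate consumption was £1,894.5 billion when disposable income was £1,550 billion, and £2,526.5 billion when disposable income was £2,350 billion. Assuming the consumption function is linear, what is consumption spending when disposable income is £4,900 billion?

C = 4541

MPC = (2526.5 − 1894.5)/(2350 − 1550) = 632/800 = 0.79
a = 1894.5 − 0.79(1550) = 1894.5 − 1224.5 = 670
C = 670 + 0.79(4900) = 670 + 3871 = 4541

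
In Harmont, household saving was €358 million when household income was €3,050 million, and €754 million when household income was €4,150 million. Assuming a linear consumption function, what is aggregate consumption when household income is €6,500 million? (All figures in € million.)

MPS = ΔS/ΔY = (754 − 358)/(4150 − 3050) = 396/1100 = 0.36
MPC = 1 − MPS = 0.64
Autonomous saving = 358 − 0.36(3050) = -740, so a = 740
C = 740 + 0.64(6500) = 740 + 4160 = 4900

C = 4900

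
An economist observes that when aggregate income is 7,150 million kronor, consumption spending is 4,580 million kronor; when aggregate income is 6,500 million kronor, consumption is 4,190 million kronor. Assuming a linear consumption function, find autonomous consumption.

a = 290

MPC = ΔC/ΔY = (4580 − 4190)/(7150 − 6500) = 390/650 = 0.6
a = C − MPC·Y = 4190 − 0.6(6500) = 4190 − 3900 = 290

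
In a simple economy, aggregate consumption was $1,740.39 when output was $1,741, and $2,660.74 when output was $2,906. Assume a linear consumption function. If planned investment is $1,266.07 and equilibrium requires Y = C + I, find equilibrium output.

Y = 7767

MPC = (2660.74 − 1740.39)/(2906 − 1741) = 920.35/1165 = 0.79
a = 1740.39 − 0.79(1741) = 365
Equilibrium: Y = 365 + 0.79Y + 1266.07
0.21Y = 1631.07, so Y = 1631.07/0.21 = 7767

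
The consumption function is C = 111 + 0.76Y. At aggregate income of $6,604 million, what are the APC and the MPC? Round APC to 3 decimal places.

MPC = 0.76 (the slope of the consumption function)
C = 111 + 0.76(6604) = 5130.04, so APC = 5130.04/6604 = 0.777

APC = 0.777; MPC = 0.76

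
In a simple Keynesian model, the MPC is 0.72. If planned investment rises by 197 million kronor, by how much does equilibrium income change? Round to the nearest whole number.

ΔY ≈ 704

The multiplier is 1/(1 − MPC) = 1/0.28.
ΔY = 197/0.28 = 703.57 ≈ 704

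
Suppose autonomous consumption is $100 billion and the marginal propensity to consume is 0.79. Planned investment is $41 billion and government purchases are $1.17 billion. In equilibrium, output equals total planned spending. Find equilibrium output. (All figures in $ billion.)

Y = 677

Y = C + I + G = 100 + 0.79Y + 41 + 1.17
Y − 0.79Y = 142.17
0.21Y = 142.17, so Y = 142.17/0.21 = 677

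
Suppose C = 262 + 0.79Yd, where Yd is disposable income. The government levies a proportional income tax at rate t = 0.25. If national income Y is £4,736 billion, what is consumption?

C = 3068.08

Yd = (1 − 0.25)(4736) = 0.75(4736) = 3552
C = 262 + 0.79(3552) = 262 + 2806.08 = 3068.08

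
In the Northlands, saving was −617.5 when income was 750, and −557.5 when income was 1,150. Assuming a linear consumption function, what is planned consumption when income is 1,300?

MPS = ΔS/ΔY = (-557.5 − (-617.5))/(1150 − 750) = 60/400 = 0.15
MPC = 1 − MPS = 0.85
Autonomous saving = -617.5 − 0.15(750) = -730, so a = 730
C = 730 + 0.85(1300) = 730 + 1105 = 1835

C = 1835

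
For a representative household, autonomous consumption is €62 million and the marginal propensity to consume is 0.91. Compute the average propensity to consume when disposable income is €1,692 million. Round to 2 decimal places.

APC = 0.95

C = 62 + 0.91(1692) = 1601.72
APC = C/Y = 1601.72/1692 = 0.95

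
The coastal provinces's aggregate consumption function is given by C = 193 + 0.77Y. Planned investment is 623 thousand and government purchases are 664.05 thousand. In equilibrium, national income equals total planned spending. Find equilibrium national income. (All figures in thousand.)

Y = 6435

Y = C + I + G = 193 + 0.77Y + 623 + 664.05
Y − 0.77Y = 1480.05
0.23Y = 1480.05, so Y = 1480.05/0.23 = 6435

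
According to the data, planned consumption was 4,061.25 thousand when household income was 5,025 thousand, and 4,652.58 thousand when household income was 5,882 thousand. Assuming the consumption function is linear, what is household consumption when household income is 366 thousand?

MPC = (4652.58 − 4061.25)/(5882 − 5025) = 591.33/857 = 0.69
a = 4061.25 − 0.69(5025) = 4061.25 − 3467.25 = 594
C = 594 + 0.69(366) = 594 + 252.54 = 846.54

C = 846.54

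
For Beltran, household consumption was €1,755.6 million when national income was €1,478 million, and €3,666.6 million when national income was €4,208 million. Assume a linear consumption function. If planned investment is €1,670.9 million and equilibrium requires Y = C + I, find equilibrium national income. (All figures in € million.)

Y = 7973

MPC = (3666.6 − 1755.6)/(4208 − 1478) = 1911/2730 = 0.7
a = 1755.6 − 0.7(1478) = 721
Equilibrium: Y = 721 + 0.7Y + 1670.9
0.3Y = 2391.9, so Y = 2391.9/0.3 = 7973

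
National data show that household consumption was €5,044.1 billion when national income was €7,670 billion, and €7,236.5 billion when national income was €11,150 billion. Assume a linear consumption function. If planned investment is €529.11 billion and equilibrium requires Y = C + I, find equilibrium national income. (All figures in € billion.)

Y = 2003

MPC = (7236.5 − 5044.1)/(11150 − 7670) = 2192.4/3480 = 0.63
a = 5044.1 − 0.63(7670) = 212
Equilibrium: Y = 212 + 0.63Y + 529.11
0.37Y = 741.11, so Y = 741.11/0.37 = 2003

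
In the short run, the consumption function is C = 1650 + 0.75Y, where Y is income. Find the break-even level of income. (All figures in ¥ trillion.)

Y = 6600

At break-even, C = Y: 1650 + 0.75Y = Y
0.25Y = 1650, so Y = 1650/0.25 = 6600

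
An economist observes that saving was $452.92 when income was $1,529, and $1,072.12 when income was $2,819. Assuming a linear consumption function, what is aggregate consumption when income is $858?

C = 727.16

MPS = ΔS/ΔY = (1072.12 − 452.92)/(2819 − 1529) = 619.2/1290 = 0.48
MPC = 1 − MPS = 0.52
Autonomous saving = 452.92 − 0.48(1529) = -281, so a = 281
C = 281 + 0.52(858) = 281 + 446.16 = 727.16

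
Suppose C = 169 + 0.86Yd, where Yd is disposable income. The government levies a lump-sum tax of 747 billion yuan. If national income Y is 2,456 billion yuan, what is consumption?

Yd = Y − T = 2456 − 747 = 1709
C = 169 + 0.86(1709) = 169 + 1469.74 = 1638.74

C = 1638.74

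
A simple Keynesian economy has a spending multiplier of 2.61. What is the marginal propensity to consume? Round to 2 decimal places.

k = 1/(1 − MPC), so 1 − MPC = 1/k = 1/2.61 = 0.3831
MPC = 1 − 0.3831 = 0.62

MPC = 0.62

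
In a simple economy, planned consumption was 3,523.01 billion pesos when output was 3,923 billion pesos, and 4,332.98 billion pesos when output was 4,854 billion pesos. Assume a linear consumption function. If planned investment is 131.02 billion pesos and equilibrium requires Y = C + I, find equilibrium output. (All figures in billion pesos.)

Y = 1854

MPC = (4332.98 − 3523.01)/(4854 − 3923) = 809.97/931 = 0.87
a = 3523.01 − 0.87(3923) = 110
Equilibrium: Y = 110 + 0.87Y + 131.02
0.13Y = 241.02, so Y = 241.02/0.13 = 1854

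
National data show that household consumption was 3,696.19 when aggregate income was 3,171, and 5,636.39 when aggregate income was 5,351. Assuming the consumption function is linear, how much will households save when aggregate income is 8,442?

S = 54.62

MPC = (5636.39 − 3696.19)/(5351 − 3171) = 1940.2/2180 = 0.89
a = 3696.19 − 0.89(3171) = 3696.19 − 2822.19 = 874
C = 874 + 0.89(8442) = 8387.38
S = 8442 − 8387.38 = 54.62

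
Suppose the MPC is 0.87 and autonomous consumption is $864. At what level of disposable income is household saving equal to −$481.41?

S = Y − C = -864 + 0.13Y
-864 + 0.13Y = -481.41, so 0.13Y = 382.59 and Y = 2943

Y = 2943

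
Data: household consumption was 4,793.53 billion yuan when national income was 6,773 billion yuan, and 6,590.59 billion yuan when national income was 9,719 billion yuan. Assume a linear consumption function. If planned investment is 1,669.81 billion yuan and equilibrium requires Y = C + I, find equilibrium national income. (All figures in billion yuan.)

MPC = (6590.59 − 4793.53)/(9719 − 6773) = 1797.06/2946 = 0.61
a = 4793.53 − 0.61(6773) = 662
Equilibrium: Y = 662 + 0.61Y + 1669.81
0.39Y = 2331.81, so Y = 2331.81/0.39 = 5979

Y = 5979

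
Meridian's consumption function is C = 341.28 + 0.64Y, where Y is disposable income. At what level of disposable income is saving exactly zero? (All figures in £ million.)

At break-even, C = Y: 341.28 + 0.64Y = Y
0.36Y = 341.28, so Y = 341.28/0.36 = 948

Y = 948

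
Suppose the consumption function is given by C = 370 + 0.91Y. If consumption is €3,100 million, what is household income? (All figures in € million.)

370 + 0.91Y = 3100
0.91Y = 2730, so Y = 2730/0.91 = 3000

Y = 3000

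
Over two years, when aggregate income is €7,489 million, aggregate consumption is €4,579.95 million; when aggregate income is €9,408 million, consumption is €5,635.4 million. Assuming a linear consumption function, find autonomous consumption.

a = 461

MPC = ΔC/ΔY = (5635.4 − 4579.95)/(9408 − 7489) = 1055.45/1919 = 0.55
a = C − MPC·Y = 4579.95 − 0.55(7489) = 4579.95 − 4118.95 = 461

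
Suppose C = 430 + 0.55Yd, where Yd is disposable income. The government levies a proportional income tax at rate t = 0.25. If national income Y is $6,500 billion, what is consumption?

Yd = (1 − 0.25)(6500) = 0.75(6500) = 4875
C = 430 + 0.55(4875) = 430 + 2681.25 = 3111.25

C = 3111.25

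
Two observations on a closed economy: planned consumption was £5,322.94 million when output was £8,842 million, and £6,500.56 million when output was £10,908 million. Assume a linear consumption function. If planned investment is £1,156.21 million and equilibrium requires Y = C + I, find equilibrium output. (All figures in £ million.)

MPC = (6500.56 − 5322.94)/(10908 − 8842) = 1177.62/2066 = 0.57
a = 5322.94 − 0.57(8842) = 283
Equilibrium: Y = 283 + 0.57Y + 1156.21
0.43Y = 1439.21, so Y = 1439.21/0.43 = 3347

Y = 3347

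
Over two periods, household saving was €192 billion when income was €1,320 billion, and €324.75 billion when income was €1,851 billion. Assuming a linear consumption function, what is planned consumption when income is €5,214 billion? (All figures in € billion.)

MPS = ΔS/ΔY = (324.75 − 192)/(1851 − 1320) = 132.75/531 = 0.25
MPC = 1 − MPS = 0.75
Autonomous saving = 192 − 0.25(1320) = -138, so a = 138
C = 138 + 0.75(5214) = 138 + 3910.5 = 4048.5

C = 4048.5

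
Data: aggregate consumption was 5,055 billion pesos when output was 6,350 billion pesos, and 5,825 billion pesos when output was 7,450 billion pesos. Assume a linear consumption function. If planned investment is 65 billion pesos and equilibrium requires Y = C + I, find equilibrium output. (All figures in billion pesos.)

Y = 2250

MPC = (5825 − 5055)/(7450 − 6350) = 770/1100 = 0.7
a = 5055 − 0.7(6350) = 610
Equilibrium: Y = 610 + 0.7Y + 65
0.3Y = 675, so Y = 675/0.3 = 2250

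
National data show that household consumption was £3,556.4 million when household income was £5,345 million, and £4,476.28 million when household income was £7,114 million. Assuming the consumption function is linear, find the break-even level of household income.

MPC = (4476.28 − 3556.4)/(7114 − 5345) = 919.88/1769 = 0.52
a = 3556.4 − 0.52(5345) = 3556.4 − 2779.4 = 777
Break-even: Y = a/(1−MPC) = 777/0.48 = 1618.75

Y = 1618.75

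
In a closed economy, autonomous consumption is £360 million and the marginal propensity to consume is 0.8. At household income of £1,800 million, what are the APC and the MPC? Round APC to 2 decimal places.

MPC = 0.8 (the slope of the consumption function)
C = 360 + 0.8(1800) = 1800, so APC = 1800/1800 = 1.00

APC = 1.00; MPC = 0.8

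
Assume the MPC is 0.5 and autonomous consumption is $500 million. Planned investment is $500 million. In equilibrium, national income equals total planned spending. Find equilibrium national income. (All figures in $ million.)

Y = C + I = 500 + 0.5Y + 500
Y − 0.5Y = 1000
0.5Y = 1000, so Y = 1000/0.5 = 2000

Y = 2000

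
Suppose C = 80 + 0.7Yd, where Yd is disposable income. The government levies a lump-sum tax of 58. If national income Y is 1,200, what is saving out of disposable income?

Yd = Y − T = 1200 − 58 = 1142
C = 80 + 0.7(1142) = 80 + 799.4 = 879.4
S = Yd − C = 1142 − 879.4 = 262.6

S = 262.6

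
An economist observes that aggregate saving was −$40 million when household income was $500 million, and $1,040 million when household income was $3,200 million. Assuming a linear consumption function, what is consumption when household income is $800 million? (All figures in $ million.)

MPS = ΔS/ΔY = (1040 − (-40))/(3200 − 500) = 1080/2700 = 0.4
MPC = 1 − MPS = 0.6
Autonomous saving = -40 − 0.4(500) = -240, so a = 240
C = 240 + 0.6(800) = 240 + 480 = 720

C = 720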